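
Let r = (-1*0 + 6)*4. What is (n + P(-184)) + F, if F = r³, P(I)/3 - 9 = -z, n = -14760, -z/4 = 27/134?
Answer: -60741/67 ≈ -906.58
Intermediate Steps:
z = -54/67 (z = -108/134 = -4*27/134 = -54/67 ≈ -0.80597)
r = 24 (r = (0 + 6)*4 = 6*4 = 24)
P(I) = 1971/67 (P(I) = 27 + 3*(-1*(-54/67)) = 27 + 3*(54/67) = 27 + 162/67 = 1971/67)
F = 13824 (F = 24³ = 13824)
(n + P(-184)) + F = (-14760 + 1971/67) + 13824 = -986949/67 + 13824 = -60741/67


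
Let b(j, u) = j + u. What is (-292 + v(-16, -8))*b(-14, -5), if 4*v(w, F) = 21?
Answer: 21793/4 ≈ 5448.3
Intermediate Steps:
v(w, F) = 21/4 (v(w, F) = (¼)*21 = 21/4)
(-292 + v(-16, -8))*b(-14, -5) = (-292 + 21/4)*(-14 - 5) = -1147/4*(-19) = 21793/4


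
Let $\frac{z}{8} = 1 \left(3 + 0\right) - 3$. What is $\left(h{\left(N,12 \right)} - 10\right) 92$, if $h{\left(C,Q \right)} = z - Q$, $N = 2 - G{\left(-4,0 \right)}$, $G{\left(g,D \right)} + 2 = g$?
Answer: $-2024$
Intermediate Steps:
$G{\left(g,D \right)} = -2 + g$
$N = 8$ ($N = 2 - \left(-2 - 4\right) = 2 - -6 = 2 + 6 = 8$)
$z = 0$ ($z = 8 \left(1 \left(3 + 0\right) - 3\right) = 8 \left(1 \cdot 3 - 3\right) = 8 \left(3 - 3\right) = 8 \cdot 0 = 0$)
$h{\left(C,Q \right)} = - Q$ ($h{\left(C,Q \right)} = 0 - Q = - Q$)
$\left(h{\left(N,12 \right)} - 10\right) 92 = \left(\left(-1\right) 12 - 10\right) 92 = \left(-12 - 10\right) 92 = \left(-22\right) 92 = -2024$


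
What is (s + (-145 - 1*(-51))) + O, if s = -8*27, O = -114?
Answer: -424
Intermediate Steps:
s = -216
(s + (-145 - 1*(-51))) + O = (-216 + (-145 - 1*(-51))) - 114 = (-216 + (-145 + 51)) - 114 = (-216 - 94) - 114 = -310 - 114 = -424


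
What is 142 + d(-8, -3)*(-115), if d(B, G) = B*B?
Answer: -7218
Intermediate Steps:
d(B, G) = B**2
142 + d(-8, -3)*(-115) = 142 + (-8)**2*(-115) = 142 + 64*(-115) = 142 - 7360 = -7218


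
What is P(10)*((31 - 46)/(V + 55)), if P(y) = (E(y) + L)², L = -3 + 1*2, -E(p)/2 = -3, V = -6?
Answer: -375/49 ≈ -7.6531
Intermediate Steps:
E(p) = 6 (E(p) = -2*(-3) = 6)
L = -1 (L = -3 + 2 = -1)
P(y) = 25 (P(y) = (6 - 1)² = 5² = 25)
P(10)*((31 - 46)/(V + 55)) = 25*((31 - 46)/(-6 + 55)) = 25*(-15/49) = -375/49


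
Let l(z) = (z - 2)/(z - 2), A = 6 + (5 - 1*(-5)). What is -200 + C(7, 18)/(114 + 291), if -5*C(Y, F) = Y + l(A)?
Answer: -405008/2025 ≈ -200.00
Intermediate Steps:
A = 16 (A = 6 + (5 + 5) = 6 + 10 = 16)
l(z) = 1 (l(z) = (-2 + z)/(-2 + z) = 1)
C(Y, F) = -⅕ - Y/5 (C(Y, F) = -(Y + 1)/5 = -(1 + Y)/5 = -⅕ - Y/5)
-200 + C(7, 18)/(114 + 291) = -200 + (-⅕ - ⅕*7)/(114 + 291) = -200 + (-⅕ - 7/5)/405 = -200 + (1/405)*(-8/5) = -200 - 8/2025 = -405008/2025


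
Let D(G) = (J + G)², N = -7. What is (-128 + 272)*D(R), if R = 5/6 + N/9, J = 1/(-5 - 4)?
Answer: 4/9 ≈ 0.44444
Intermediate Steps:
J = -⅑ (J = 1/(-9) = -⅑ ≈ -0.11111)
R = 1/18 (R = 5/6 - 7/9 = 5*(⅙) - 7*⅑ = ⅚ - 7/9 = 1/18 ≈ 0.055556)
D(G) = (-⅑ + G)²
(-128 + 272)*D(R) = (-128 + 272)*((-1 + 9*(1/18))²/81) = 144*((-1 + ½)²/81) = 144*((-½)²/81) = 144*((1/81)*(¼)) = 144*(1/324) = 4/9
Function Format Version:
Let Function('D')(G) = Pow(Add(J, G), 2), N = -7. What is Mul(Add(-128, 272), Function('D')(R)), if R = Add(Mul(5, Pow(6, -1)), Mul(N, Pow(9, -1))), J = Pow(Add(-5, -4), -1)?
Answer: Rational(4, 9) ≈ 0.44444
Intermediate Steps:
J = Rational(-1, 9) (J = Pow(-9, -1) = Rational(-1, 9) ≈ -0.11111)
R = Rational(1, 18) (R = Add(Mul(5, Pow(6, -1)), Mul(-7, Pow(9, -1))) = Add(Mul(5, Rational(1, 6)), Mul(-7, Rational(1, 9))) = Add(Rational(5, 6), Rational(-7, 9)) = Rational(1, 18) ≈ 0.055556)
Function('D')(G) = Pow(Add(Rational(-1, 9), G), 2)
Mul(Add(-128, 272), Function('D')(R)) = Mul(Add(-128, 272), Mul(Rational(1, 81), Pow(Add(-1, Mul(9, Rational(1, 18))), 2))) = Mul(144, Mul(Rational(1, 81), Pow(Add(-1, Rational(1, 2)), 2))) = Mul(144, Mul(Rational(1, 81), Pow(Rational(-1, 2), 2))) = Mul(144, Mul(Rational(1, 81), Rational(1, 4))) = Mul(144, Rational(1, 324)) = Rational(4, 9)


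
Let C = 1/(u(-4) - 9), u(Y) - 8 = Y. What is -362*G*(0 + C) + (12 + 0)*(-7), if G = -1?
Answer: -782/5 ≈ -156.40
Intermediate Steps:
u(Y) = 8 + Y
C = -1/5 (C = 1/((8 - 4) - 9) = 1/(4 - 9) = 1/(-5) = -1/5 ≈ -0.20000)
-362*G*(0 + C) + (12 + 0)*(-7) = -(-362)*(0 - 1/5) + (12 + 0)*(-7) = -(-362)*(-1)/5 + 12*(-7) = -362*1/5 - 84 = -362/5 - 84 = -782/5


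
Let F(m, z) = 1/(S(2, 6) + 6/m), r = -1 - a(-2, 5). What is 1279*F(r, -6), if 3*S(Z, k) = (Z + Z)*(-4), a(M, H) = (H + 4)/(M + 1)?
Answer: -15348/55 ≈ -279.05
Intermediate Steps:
a(M, H) = (4 + H)/(1 + M)
S(Z, k) = -8*Z/3 (S(Z, k) = ((Z + Z)*(-4))/3 = ((2*Z)*(-4))/3 = (-8*Z)/3 = -8*Z/3)
r = 8 (r = -1 - (4 + 5)/(1 - 2) = -1 - 9/(-1) = -1 - (-1)*9 = -1 - 1*(-9) = -1 + 9 = 8)
F(m, z) = 1/(-16/3 + 6/m) (F(m, z) = 1/(-8/3*2 + 6/m) = 1/(-16/3 + 6/m))
1279*F(r, -6) = 1279*(-3*8/(-18 + 16*8)) = 1279*(-3*8/(-18 + 128)) = 1279*(-3*8/110) = 1279*(-3*8*1/110) = 1279*(-12/55) = -15348/55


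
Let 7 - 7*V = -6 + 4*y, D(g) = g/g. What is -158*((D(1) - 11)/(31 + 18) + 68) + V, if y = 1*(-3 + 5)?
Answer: -524841/49 ≈ -10711.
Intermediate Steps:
y = 2 (y = 1*2 = 2)
D(g) = 1
V = 5/7 (V = 1 - (-6 + 4*2)/7 = 1 - (-6 + 8)/7 = 1 - ⅐*2 = 1 - 2/7 = 5/7 ≈ 0.71429)
-158*((D(1) - 11)/(31 + 18) + 68) + V = -158*((1 - 11)/(31 + 18) + 68) + 5/7 = -158*(-10/49 + 68) + 5/7 = -158*3322/49 + 5/7 = -524876/49 + 5/7 = -524841/49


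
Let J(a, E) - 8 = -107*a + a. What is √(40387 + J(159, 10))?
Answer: √23541 ≈ 153.43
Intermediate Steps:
J(a, E) = 8 - 106*a (J(a, E) = 8 + (-107*a + a) = 8 - 106*a)
√(40387 + J(159, 10)) = √(40387 + (8 - 106*159)) = √(40387 + (8 - 16854)) = √(40387 - 16846) = √23541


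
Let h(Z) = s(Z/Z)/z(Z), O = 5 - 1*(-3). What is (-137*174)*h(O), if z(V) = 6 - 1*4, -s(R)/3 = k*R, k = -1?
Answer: -35757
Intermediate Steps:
O = 8 (O = 5 + 3 = 8)
s(R) = 3*R (s(R) = -(-3)*R = 3*R)
z(V) = 2 (z(V) = 6 - 4 = 2)
h(Z) = 3/2 (h(Z) = (3*(Z/Z))/2 = (3*1)*(1/2) = 3*(1/2) = 3/2)
(-137*174)*h(O) = -137*174*(3/2) = -23838*3/2 = -35757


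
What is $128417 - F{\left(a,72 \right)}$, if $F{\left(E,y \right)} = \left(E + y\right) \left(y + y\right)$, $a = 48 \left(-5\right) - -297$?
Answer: $109841$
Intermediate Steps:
$a = 57$ ($a = -240 + 297 = 57$)
$F{\left(E,y \right)} = 2 y \left(E + y\right)$ ($F{\left(E,y \right)} = \left(E + y\right) 2 y = 2 y \left(E + y\right)$)
$128417 - F{\left(a,72 \right)} = 128417 - 2 \cdot 72 \left(57 + 72\right) = 128417 - 2 \cdot 72 \cdot 129 = 128417 - 18576 = 109841$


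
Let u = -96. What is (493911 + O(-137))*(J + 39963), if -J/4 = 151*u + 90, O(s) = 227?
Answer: 48221445006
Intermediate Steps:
J = 57624 (J = -4*(151*(-96) + 90) = -4*(-14496 + 90) = -4*(-14406) = 57624)
(493911 + O(-137))*(J + 39963) = (493911 + 227)*(57624 + 39963) = 494138*97587 = 48221445006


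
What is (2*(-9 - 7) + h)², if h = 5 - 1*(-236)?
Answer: 43681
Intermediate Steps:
h = 241 (h = 5 + 236 = 241)
(2*(-9 - 7) + h)² = (2*(-9 - 7) + 241)² = (2*(-16) + 241)² = (-32 + 241)² = 209² = 43681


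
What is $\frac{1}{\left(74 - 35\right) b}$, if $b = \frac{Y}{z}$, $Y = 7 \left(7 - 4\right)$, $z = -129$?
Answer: $- \frac{43}{273} \approx -0.15751$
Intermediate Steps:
$Y = 21$ ($Y = 7 \cdot 3 = 21$)
$b = - \frac{7}{43}$ ($b = \frac{21}{-129} = 21 \left(- \frac{1}{129}\right) = - \frac{7}{43} \approx -0.16279$)
$\frac{1}{\left(74 - 35\right) b} = \frac{1}{\left(74 - 35\right) \left(- \frac{7}{43}\right)} = \frac{1}{39 \left(- \frac{7}{43}\right)} = \frac{1}{- \frac{273}{43}} = - \frac{43}{273}$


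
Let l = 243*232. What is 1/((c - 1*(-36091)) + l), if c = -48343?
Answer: 1/44124 ≈ 2.2663e-5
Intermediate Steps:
l = 56376
1/((c - 1*(-36091)) + l) = 1/((-48343 - 1*(-36091)) + 56376) = 1/((-48343 + 36091) + 56376) = 1/(-12252 + 56376) = 1/44124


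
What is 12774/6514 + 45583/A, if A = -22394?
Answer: -5433353/72937258 ≈ -0.074494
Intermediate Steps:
12774/6514 + 45583/A = 12774/6514 + 45583/(-22394) = 12774*(1/6514) + 45583*(-1/22394) = 6387/3257 - 45583/22394 = -5433353/72937258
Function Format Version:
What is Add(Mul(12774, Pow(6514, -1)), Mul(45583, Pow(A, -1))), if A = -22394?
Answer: Rational(-5433353, 72937258) ≈ -0.074494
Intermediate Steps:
Add(Mul(12774, Pow(6514, -1)), Mul(45583, Pow(A, -1))) = Add(Mul(12774, Pow(6514, -1)), Mul(45583, Pow(-22394, -1))) = Add(Mul(12774, Rational(1, 6514)), Mul(45583, Rational(-1, 22394))) = Add(Rational(6387, 3257), Rational(-45583, 22394)) = Rational(-5433353, 72937258)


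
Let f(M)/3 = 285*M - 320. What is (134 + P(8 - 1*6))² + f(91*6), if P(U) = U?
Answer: 484366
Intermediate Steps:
f(M) = -960 + 855*M (f(M) = 3*(285*M - 320) = 3*(-320 + 285*M) = -960 + 855*M)
(134 + P(8 - 1*6))² + f(91*6) = (134 + (8 - 1*6))² + (-960 + 855*(91*6)) = (134 + (8 - 6))² + (-960 + 855*546) = (134 + 2)² + (-960 + 466830) = 136² + 465870 = 18496 + 465870 = 484366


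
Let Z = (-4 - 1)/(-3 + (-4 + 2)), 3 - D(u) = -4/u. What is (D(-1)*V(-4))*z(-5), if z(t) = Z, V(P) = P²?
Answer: -16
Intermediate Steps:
D(u) = 3 + 4/u (D(u) = 3 - (-4)/u = 3 + 4/u)
Z = 1 (Z = -5/(-3 - 2) = -5/(-5) = -5*(-⅕) = 1)
z(t) = 1
(D(-1)*V(-4))*z(-5) = ((3 + 4/(-1))*(-4)²)*1 = ((3 + 4*(-1))*16)*1 = ((3 - 4)*16)*1 = -1*16*1 = -16*1 = -16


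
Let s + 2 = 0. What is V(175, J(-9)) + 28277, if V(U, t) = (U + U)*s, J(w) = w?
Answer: 27577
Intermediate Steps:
s = -2 (s = -2 + 0 = -2)
V(U, t) = -4*U (V(U, t) = (U + U)*(-2) = (2*U)*(-2) = -4*U)
V(175, J(-9)) + 28277 = -4*175 + 28277 = -700 + 28277 = 27577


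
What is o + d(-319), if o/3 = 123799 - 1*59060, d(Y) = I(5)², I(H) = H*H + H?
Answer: 195117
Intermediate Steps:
I(H) = H + H² (I(H) = H² + H = H + H²)
d(Y) = 900 (d(Y) = (5*(1 + 5))² = (5*6)² = 30² = 900)
o = 194217 (o = 3*(123799 - 1*59060) = 3*(123799 - 59060) = 3*64739 = 194217)
o + d(-319) = 194217 + 900 = 195117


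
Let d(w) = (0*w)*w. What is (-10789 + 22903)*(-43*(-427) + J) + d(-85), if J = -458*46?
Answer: -32792598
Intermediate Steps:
J = -21068
d(w) = 0 (d(w) = 0*w = 0)
(-10789 + 22903)*(-43*(-427) + J) + d(-85) = (-10789 + 22903)*(-43*(-427) - 21068) + 0 = 12114*(18361 - 21068) + 0 = 12114*(-2707) + 0 = -32792598 + 0 = -32792598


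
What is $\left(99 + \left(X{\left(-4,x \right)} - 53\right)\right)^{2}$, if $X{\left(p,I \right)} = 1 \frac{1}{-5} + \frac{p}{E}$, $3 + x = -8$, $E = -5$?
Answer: $\frac{54289}{25} \approx 2171.6$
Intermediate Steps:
$x = -11$ ($x = -3 - 8 = -11$)
$X{\left(p,I \right)} = - \frac{1}{5} - \frac{p}{5}$ ($X{\left(p,I \right)} = 1 \frac{1}{-5} + \frac{p}{-5} = 1 \left(- \frac{1}{5}\right) + p \left(- \frac{1}{5}\right) = - \frac{1}{5} - \frac{p}{5}$)
$\left(99 + \left(X{\left(-4,x \right)} - 53\right)\right)^{2} = \left(99 - \frac{262}{5}\right)^{2} = \left(\frac{233}{5}\right)^{2} = \frac{54289}{25}$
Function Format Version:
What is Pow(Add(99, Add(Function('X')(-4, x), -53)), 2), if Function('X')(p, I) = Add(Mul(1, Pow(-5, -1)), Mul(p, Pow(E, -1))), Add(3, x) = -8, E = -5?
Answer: Rational(54289, 25) ≈ 2171.6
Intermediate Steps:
x = -11 (x = Add(-3, -8) = -11)
Function('X')(p, I) = Add(Rational(-1, 5), Mul(Rational(-1, 5), p)) (Function('X')(p, I) = Add(Mul(1, Pow(-5, -1)), Mul(p, Pow(-5, -1))) = Add(Mul(1, Rational(-1, 5)), Mul(p, Rational(-1, 5))) = Add(Rational(-1, 5), Mul(Rational(-1, 5), p)))
Pow(Add(99, Add(Function('X')(-4, x), -53)), 2) = Pow(Add(99, Add(Add(Rational(-1, 5), Mul(Rational(-1, 5), -4)), -53)), 2) = Pow(Add(99, Add(Add(Rational(-1, 5), Rational(4, 5)), -53)), 2) = Pow(Add(99, Add(Rational(3, 5), -53)), 2) = Pow(Add(99, Rational(-262, 5)), 2) = Pow(Rational(233, 5), 2) = Rational(54289, 25)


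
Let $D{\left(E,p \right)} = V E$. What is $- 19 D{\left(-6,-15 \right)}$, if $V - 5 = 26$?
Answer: $3534$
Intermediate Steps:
$V = 31$ ($V = 5 + 26 = 31$)
$D{\left(E,p \right)} = 31 E$
$- 19 D{\left(-6,-15 \right)} = - 19 \cdot 31 \left(-6\right) = \left(-19\right) \left(-186\right) = 3534$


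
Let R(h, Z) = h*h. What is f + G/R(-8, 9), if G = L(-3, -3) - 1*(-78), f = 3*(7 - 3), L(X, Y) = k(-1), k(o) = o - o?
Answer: 423/32 ≈ 13.219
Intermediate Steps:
k(o) = 0
L(X, Y) = 0
f = 12 (f = 3*4 = 12)
R(h, Z) = h**2
G = 78 (G = 0 - 1*(-78) = 0 + 78 = 78)
f + G/R(-8, 9) = 12 + 78/(-8)**2 = 12 + 78/64 = 12 + (1/64)*78 = 12 + 39/32 = 423/32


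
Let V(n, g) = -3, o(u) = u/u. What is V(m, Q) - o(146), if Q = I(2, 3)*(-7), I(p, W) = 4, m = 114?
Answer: -4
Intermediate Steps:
o(u) = 1
Q = -28 (Q = 4*(-7) = -28)
V(m, Q) - o(146) = -3 - 1*1 = -3 - 1 = -4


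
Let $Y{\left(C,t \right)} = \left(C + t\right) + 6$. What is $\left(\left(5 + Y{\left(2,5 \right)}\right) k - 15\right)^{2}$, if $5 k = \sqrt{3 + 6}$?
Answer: $\frac{441}{25} \approx 17.64$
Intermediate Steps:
$Y{\left(C,t \right)} = 6 + C + t$
$k = \frac{3}{5}$ ($k = \frac{\sqrt{3 + 6}}{5} = \frac{\sqrt{9}}{5} = \frac{1}{5} \cdot 3 = \frac{3}{5} \approx 0.6$)
$\left(\left(5 + Y{\left(2,5 \right)}\right) k - 15\right)^{2} = \left(\left(5 + \left(6 + 2 + 5\right)\right) \frac{3}{5} - 15\right)^{2} = \left(\left(5 + 13\right) \frac{3}{5} - 15\right)^{2} = \left(18 \cdot \frac{3}{5} - 15\right)^{2} = \left(\frac{54}{5} - 15\right)^{2} = \left(- \frac{21}{5}\right)^{2} = \frac{441}{25}$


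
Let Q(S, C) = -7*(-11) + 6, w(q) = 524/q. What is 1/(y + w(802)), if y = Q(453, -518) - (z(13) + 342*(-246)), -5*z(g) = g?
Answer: 2005/168857598 ≈ 1.1874e-5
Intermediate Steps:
z(g) = -g/5
Q(S, C) = 83 (Q(S, C) = 77 + 6 = 83)
y = 421088/5 (y = 83 - (-⅕*13 + 342*(-246)) = 83 - (-13/5 - 84132) = 83 - 1*(-420673/5) = 83 + 420673/5 = 421088/5 ≈ 84218.)
1/(y + w(802)) = 1/(421088/5 + 524/802) = 1/(421088/5 + 524*(1/802)) = 1/(421088/5 + 262/401) = 1/(168857598/2005) = 2005/168857598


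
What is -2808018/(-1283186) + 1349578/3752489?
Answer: 6134408126155/2407570674977 ≈ 2.5480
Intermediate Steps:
-2808018/(-1283186) + 1349578/3752489 = -2808018*(-1/1283186) + 1349578*(1/3752489) = 1404009/641593 + 1349578/3752489 = 6134408126155/2407570674977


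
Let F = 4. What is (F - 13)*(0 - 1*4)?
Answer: 36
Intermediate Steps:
(F - 13)*(0 - 1*4) = (4 - 13)*(0 - 1*4) = -9*(0 - 4) = -9*(-4) = 36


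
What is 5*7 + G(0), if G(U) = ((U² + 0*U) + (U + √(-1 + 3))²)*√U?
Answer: 35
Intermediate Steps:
G(U) = √U*(U² + (U + √2)²) (G(U) = ((U² + 0) + (U + √2)²)*√U = (U² + (U + √2)²)*√U = √U*(U² + (U + √2)²))
5*7 + G(0) = 5*7 + √0*(0² + (0 + √2)²) = 35 + 0*(0 + (√2)²) = 35 + 0*(0 + 2) = 35 + 0*2 = 35 + 0 = 35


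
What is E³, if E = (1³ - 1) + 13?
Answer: 2197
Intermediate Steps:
E = 13 (E = (1 - 1) + 13 = 0 + 13 = 13)
E³ = 13³ = 2197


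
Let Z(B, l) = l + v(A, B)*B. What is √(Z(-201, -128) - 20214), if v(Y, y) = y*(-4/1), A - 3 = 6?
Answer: I*√181946 ≈ 426.55*I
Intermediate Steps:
A = 9 (A = 3 + 6 = 9)
v(Y, y) = -4*y (v(Y, y) = y*(-4*1) = y*(-4) = -4*y)
Z(B, l) = l - 4*B² (Z(B, l) = l + (-4*B)*B = l - 4*B²)
√(Z(-201, -128) - 20214) = √((-128 - 4*(-201)²) - 20214) = √((-128 - 4*40401) - 20214) = √((-128 - 161604) - 20214) = √(-161732 - 20214) = √(-181946) = I*√181946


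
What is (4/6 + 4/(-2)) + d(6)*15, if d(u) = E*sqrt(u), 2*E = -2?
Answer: -4/3 - 15*sqrt(6) ≈ -38.076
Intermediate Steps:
E = -1 (E = (1/2)*(-2) = -1)
d(u) = -sqrt(u)
(4/6 + 4/(-2)) + d(6)*15 = (4/6 + 4/(-2)) - sqrt(6)*15 = (4*(1/6) + 4*(-1/2)) - 15*sqrt(6) = (2/3 - 2) - 15*sqrt(6) = -4/3 - 15*sqrt(6)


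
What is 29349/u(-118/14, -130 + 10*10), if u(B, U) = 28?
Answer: 29349/28 ≈ 1048.2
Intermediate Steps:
29349/u(-118/14, -130 + 10*10) = 29349/28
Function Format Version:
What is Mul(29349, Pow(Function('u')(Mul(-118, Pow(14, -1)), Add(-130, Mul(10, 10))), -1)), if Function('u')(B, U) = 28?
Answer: Rational(29349, 28) ≈ 1048.2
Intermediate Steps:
Mul(29349, Pow(Function('u')(Mul(-118, Pow(14, -1)), Add(-130, Mul(10, 10))), -1)) = Mul(29349, Pow(28, -1)) = Mul(29349, Rational(1, 28)) = Rational(29349, 28)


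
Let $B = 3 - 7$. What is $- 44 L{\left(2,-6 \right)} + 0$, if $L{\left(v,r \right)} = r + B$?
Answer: $440$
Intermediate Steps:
$B = -4$ ($B = 3 - 7 = -4$)
$L{\left(v,r \right)} = -4 + r$ ($L{\left(v,r \right)} = r - 4 = -4 + r$)
$- 44 L{\left(2,-6 \right)} + 0 = - 44 \left(-4 - 6\right) + 0 = \left(-44\right) \left(-10\right) + 0 = 440 + 0 = 440$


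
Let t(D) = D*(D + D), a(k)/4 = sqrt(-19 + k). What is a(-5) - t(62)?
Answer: -7688 + 8*I*sqrt(6) ≈ -7688.0 + 19.596*I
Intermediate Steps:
a(k) = 4*sqrt(-19 + k)
t(D) = 2*D**2 (t(D) = D*(2*D) = 2*D**2)
a(-5) - t(62) = 4*sqrt(-19 - 5) - 2*62**2 = 4*sqrt(-24) - 2*3844 = 4*(2*I*sqrt(6)) - 1*7688 = 8*I*sqrt(6) - 7688 = -7688 + 8*I*sqrt(6)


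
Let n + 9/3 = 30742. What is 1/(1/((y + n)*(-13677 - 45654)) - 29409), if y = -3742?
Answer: -1601759007/47106130636864 ≈ -3.4003e-5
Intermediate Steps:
n = 30739 (n = -3 + 30742 = 30739)
1/(1/((y + n)*(-13677 - 45654)) - 29409) = 1/(1/((-3742 + 30739)*(-13677 - 45654)) - 29409) = 1/(1/(26997*(-59331)) - 29409) = 1/(1/(-1601759007) - 29409) = 1/(-1/1601759007 - 29409) = 1/(-47106130636864/1601759007) = -1601759007/47106130636864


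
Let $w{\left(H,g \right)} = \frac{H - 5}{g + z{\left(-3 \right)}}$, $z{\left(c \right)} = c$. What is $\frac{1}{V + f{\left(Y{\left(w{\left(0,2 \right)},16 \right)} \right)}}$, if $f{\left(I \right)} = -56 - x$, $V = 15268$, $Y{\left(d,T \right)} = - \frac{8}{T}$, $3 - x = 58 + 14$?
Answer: $\frac{1}{15281} \approx 6.5441 \cdot 10^{-5}$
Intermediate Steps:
$w{\left(H,g \right)} = \frac{-5 + H}{-3 + g}$ ($w{\left(H,g \right)} = \frac{H - 5}{g - 3} = \frac{-5 + H}{-3 + g}$)
$x = -69$ ($x = 3 - \left(58 + 14\right) = 3 - 72 = -69$)
$f{\left(I \right)} = 13$ ($f{\left(I \right)} = -56 - -69 = -56 + 69 = 13$)
$\frac{1}{V + f{\left(Y{\left(w{\left(0,2 \right)},16 \right)} \right)}} = \frac{1}{15268 + 13} = \frac{1}{15281}$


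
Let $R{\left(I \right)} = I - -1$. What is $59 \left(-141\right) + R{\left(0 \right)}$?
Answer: $-8318$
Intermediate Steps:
$R{\left(I \right)} = 1 + I$ ($R{\left(I \right)} = I + 1 = 1 + I$)
$59 \left(-141\right) + R{\left(0 \right)} = 59 \left(-141\right) + \left(1 + 0\right) = -8319 + 1 = -8318$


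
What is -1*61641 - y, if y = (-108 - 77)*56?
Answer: -51281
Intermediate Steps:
y = -10360 (y = -185*56 = -10360)
-1*61641 - y = -1*61641 - 1*(-10360) = -61641 + 10360 = -51281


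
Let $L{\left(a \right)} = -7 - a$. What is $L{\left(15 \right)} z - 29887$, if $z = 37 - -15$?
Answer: $-31031$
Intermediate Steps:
$z = 52$ ($z = 37 + 15 = 52$)
$L{\left(15 \right)} z - 29887 = \left(-7 - 15\right) 52 - 29887 = \left(-22\right) 52 - 29887 = -1144 - 29887 = -31031$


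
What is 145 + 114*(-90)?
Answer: -10115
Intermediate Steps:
145 + 114*(-90) = 145 - 10260 = -10115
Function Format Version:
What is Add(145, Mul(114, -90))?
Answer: -10115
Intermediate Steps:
Add(145, Mul(114, -90)) = Add(145, -10260) = -10115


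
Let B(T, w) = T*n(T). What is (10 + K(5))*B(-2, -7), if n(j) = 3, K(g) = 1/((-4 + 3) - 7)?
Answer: -237/4 ≈ -59.250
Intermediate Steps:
K(g) = -⅛ (K(g) = 1/(-1 - 7) = 1/(-8) = -⅛)
B(T, w) = 3*T (B(T, w) = T*3 = 3*T)
(10 + K(5))*B(-2, -7) = (10 - ⅛)*(3*(-2)) = (79/8)*(-6) = -237/4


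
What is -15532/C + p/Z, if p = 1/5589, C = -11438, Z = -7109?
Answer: 308560267247/227228457519 ≈ 1.3579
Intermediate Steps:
p = 1/5589 ≈ 0.00017892
-15532/C + p/Z = -15532/(-11438) + (1/5589)/(-7109) = -15532*(-1/11438) + (1/5589)*(-1/7109) = 7766/5719 - 1/39732201 = 308560267247/227228457519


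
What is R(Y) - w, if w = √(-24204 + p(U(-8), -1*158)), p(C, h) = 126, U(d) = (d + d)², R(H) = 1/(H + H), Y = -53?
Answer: -1/106 - I*√24078 ≈ -0.009434 - 155.17*I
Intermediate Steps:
R(H) = 1/(2*H)
U(d) = 4*d² (U(d) = (2*d)² = 4*d²)
w = I*√24078 (w = √(-24204 + 126) = √(-24078) = I*√24078 ≈ 155.17*I)
R(Y) - w = (½)/(-53) - I*√24078 = (½)*(-1/53) - I*√24078 = -1/106 - I*√24078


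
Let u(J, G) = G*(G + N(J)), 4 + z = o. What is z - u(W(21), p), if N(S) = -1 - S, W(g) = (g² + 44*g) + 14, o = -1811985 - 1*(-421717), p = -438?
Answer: -2186556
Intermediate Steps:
o = -1390268 (o = -1811985 + 421717 = -1390268)
W(g) = 14 + g² + 44*g
z = -1390272 (z = -4 - 1390268 = -1390272)
u(J, G) = G*(-1 + G - J) (u(J, G) = G*(G + (-1 - J)) = G*(-1 + G - J))
z - u(W(21), p) = -1390272 - (-438)*(-1 - 438 - (14 + 21² + 44*21)) = -1390272 - (-438)*(-1 - 438 - (14 + 441 + 924)) = -1390272 - (-438)*(-1 - 438 - 1*1379) = -1390272 - (-438)*(-1 - 438 - 1379) = -1390272 - (-438)*(-1818) = -1390272 - 1*796284 = -1390272 - 796284 = -2186556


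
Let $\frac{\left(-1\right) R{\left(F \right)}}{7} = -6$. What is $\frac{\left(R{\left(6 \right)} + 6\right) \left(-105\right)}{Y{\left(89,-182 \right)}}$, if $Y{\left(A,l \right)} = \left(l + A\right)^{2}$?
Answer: $- \frac{560}{961} \approx -0.58273$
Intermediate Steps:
$R{\left(F \right)} = 42$ ($R{\left(F \right)} = \left(-7\right) \left(-6\right) = 42$)
$Y{\left(A,l \right)} = \left(A + l\right)^{2}$
$\frac{\left(R{\left(6 \right)} + 6\right) \left(-105\right)}{Y{\left(89,-182 \right)}} = \frac{\left(42 + 6\right) \left(-105\right)}{\left(89 - 182\right)^{2}} = \frac{48 \left(-105\right)}{\left(-93\right)^{2}} = - \frac{5040}{8649} = \left(-5040\right) \frac{1}{8649} = - \frac{560}{961}$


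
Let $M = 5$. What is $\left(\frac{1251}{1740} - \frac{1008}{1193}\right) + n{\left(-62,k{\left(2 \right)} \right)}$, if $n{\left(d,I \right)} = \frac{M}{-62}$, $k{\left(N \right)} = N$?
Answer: $- \frac{4431779}{21450140} \approx -0.20661$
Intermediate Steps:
$n{\left(d,I \right)} = - \frac{5}{62}$ ($n{\left(d,I \right)} = \frac{5}{-62} = 5 \left(- \frac{1}{62}\right) = - \frac{5}{62}$)
$\left(\frac{1251}{1740} - \frac{1008}{1193}\right) + n{\left(-62,k{\left(2 \right)} \right)} = \left(\frac{1251}{1740} - \frac{1008}{1193}\right) - \frac{5}{62} = \left(1251 \cdot \frac{1}{1740} - \frac{1008}{1193}\right) - \frac{5}{62} = \left(\frac{417}{580} - \frac{1008}{1193}\right) - \frac{5}{62} = - \frac{87159}{691940} - \frac{5}{62} = - \frac{4431779}{21450140}$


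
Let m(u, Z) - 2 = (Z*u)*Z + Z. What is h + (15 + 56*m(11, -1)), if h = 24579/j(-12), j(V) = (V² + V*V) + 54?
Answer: 28837/38 ≈ 758.87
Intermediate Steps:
j(V) = 54 + 2*V² (j(V) = (V² + V²) + 54 = 2*V² + 54 = 54 + 2*V²)
m(u, Z) = 2 + Z + u*Z² (m(u, Z) = 2 + ((Z*u)*Z + Z) = 2 + (u*Z² + Z) = 2 + (Z + u*Z²) = 2 + Z + u*Z²)
h = 2731/38 (h = 24579/(54 + 2*(-12)²) = 24579/(54 + 2*144) = 24579/(54 + 288) = 24579/342 = 24579*(1/342) = 2731/38 ≈ 71.868)
h + (15 + 56*m(11, -1)) = 2731/38 + (15 + 56*(2 - 1 + 11*(-1)²)) = 2731/38 + (15 + 56*(2 - 1 + 11*1)) = 2731/38 + (15 + 56*(2 - 1 + 11)) = 2731/38 + (15 + 56*12) = 2731/38 + (15 + 672) = 2731/38 + 687 = 28837/38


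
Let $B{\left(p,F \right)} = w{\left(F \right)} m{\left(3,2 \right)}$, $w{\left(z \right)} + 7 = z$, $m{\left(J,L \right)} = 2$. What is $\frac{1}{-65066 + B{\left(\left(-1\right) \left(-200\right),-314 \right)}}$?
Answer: $- \frac{1}{65708} \approx -1.5219 \cdot 10^{-5}$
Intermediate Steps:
$w{\left(z \right)} = -7 + z$
$B{\left(p,F \right)} = -14 + 2 F$ ($B{\left(p,F \right)} = \left(-7 + F\right) 2 = -14 + 2 F$)
$\frac{1}{-65066 + B{\left(\left(-1\right) \left(-200\right),-314 \right)}} = \frac{1}{-65066 + \left(-14 + 2 \left(-314\right)\right)} = \frac{1}{-65066 - 642} = \frac{1}{-65708} = - \frac{1}{65708}$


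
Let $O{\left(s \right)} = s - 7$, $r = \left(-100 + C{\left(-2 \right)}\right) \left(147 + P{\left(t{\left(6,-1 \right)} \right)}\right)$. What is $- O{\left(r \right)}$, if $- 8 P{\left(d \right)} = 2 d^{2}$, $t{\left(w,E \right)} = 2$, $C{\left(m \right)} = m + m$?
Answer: $15191$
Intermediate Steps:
$C{\left(m \right)} = 2 m$
$P{\left(d \right)} = - \frac{d^{2}}{4}$ ($P{\left(d \right)} = - \frac{2 d^{2}}{8} = - \frac{d^{2}}{4}$)
$r = -15184$ ($r = \left(-100 + 2 \left(-2\right)\right) \left(147 - \frac{2^{2}}{4}\right) = \left(-100 - 4\right) \left(147 - 1\right) = - 104 \left(147 - 1\right) = \left(-104\right) 146 = -15184$)
$O{\left(s \right)} = -7 + s$
$- O{\left(r \right)} = - (-7 - 15184) = \left(-1\right) \left(-15191\right) = 15191$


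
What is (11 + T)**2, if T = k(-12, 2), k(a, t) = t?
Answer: 169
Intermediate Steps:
T = 2
(11 + T)**2 = (11 + 2)**2 = 13**2 = 169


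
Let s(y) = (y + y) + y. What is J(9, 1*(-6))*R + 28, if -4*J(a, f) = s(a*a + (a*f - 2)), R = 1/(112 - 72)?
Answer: 881/32 ≈ 27.531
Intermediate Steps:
R = 1/40 ≈ 0.025000
s(y) = 3*y (s(y) = 2*y + y = 3*y)
J(a, f) = 3/2 - 3*a**2/4 - 3*a*f/4 (J(a, f) = -3*(a*a + (a*f - 2))/4 = -3*(a**2 + (-2 + a*f))/4 = -3*(-2 + a**2 + a*f)/4 = -(-6 + 3*a**2 + 3*a*f)/4 = 3/2 - 3*a**2/4 - 3*a*f/4)
J(9, 1*(-6))*R + 28 = (3/2 - 3/4*9**2 - 3/4*9*1*(-6))*(1/40) + 28 = (3/2 - 3/4*81 - 3/4*9*(-6))*(1/40) + 28 = (3/2 - 243/4 + 81/2)*(1/40) + 28 = -75/4*1/40 + 28 = -15/32 + 28 = 881/32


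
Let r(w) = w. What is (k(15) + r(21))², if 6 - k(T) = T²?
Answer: 39204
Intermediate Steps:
k(T) = 6 - T²
(k(15) + r(21))² = ((6 - 1*15²) + 21)² = ((6 - 1*225) + 21)² = ((6 - 225) + 21)² = (-219 + 21)² = (-198)² = 39204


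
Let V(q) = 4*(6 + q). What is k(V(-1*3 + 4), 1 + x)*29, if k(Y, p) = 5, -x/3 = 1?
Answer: 145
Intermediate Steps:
x = -3 (x = -3*1 = -3)
V(q) = 24 + 4*q
k(V(-1*3 + 4), 1 + x)*29 = 5*29 = 145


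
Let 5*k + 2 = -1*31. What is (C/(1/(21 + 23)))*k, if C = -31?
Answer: 45012/5 ≈ 9002.4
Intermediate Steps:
k = -33/5 (k = -⅖ + (-1*31)/5 = -⅖ + (⅕)*(-31) = -⅖ - 31/5 = -33/5 ≈ -6.6000)
(C/(1/(21 + 23)))*k = (-31/1/(21 + 23))*(-33/5) = (-31/1/44)*(-33/5) = (-31/(1/44))*(-33/5) = (44*(-31))*(-33/5) = -1364*(-33/5) = 45012/5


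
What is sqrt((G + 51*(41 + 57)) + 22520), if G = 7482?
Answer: 50*sqrt(14) ≈ 187.08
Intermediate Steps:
sqrt((G + 51*(41 + 57)) + 22520) = sqrt((7482 + 51*(41 + 57)) + 22520) = sqrt((7482 + 51*98) + 22520) = sqrt((7482 + 4998) + 22520) = sqrt(12480 + 22520) = sqrt(35000) = 50*sqrt(14)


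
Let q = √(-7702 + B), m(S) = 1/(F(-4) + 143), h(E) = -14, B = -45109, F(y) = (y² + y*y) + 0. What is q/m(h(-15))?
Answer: 175*I*√52811 ≈ 40216.0*I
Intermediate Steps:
F(y) = 2*y² (F(y) = (y² + y²) + 0 = 2*y² + 0 = 2*y²)
m(S) = 1/175 (m(S) = 1/(2*(-4)² + 143) = 1/(2*16 + 143) = 1/(32 + 143) = 1/175)
q = I*√52811 (q = √(-7702 - 45109) = √(-52811) = I*√52811 ≈ 229.81*I)
q/m(h(-15)) = (I*√52811)/(1/175) = (I*√52811)*175 = 175*I*√52811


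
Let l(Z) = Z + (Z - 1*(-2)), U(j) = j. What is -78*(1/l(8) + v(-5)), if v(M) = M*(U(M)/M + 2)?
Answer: 3497/3 ≈ 1165.7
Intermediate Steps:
v(M) = 3*M (v(M) = M*(M/M + 2) = M*(1 + 2) = M*3 = 3*M)
l(Z) = 2 + 2*Z (l(Z) = Z + (Z + 2) = Z + (2 + Z) = 2 + 2*Z)
-78*(1/l(8) + v(-5)) = -78*(1/(2 + 2*8) + 3*(-5)) = -78*(1/(2 + 16) - 15) = -78*(1/18 - 15) = -78*(-269/18) = 3497/3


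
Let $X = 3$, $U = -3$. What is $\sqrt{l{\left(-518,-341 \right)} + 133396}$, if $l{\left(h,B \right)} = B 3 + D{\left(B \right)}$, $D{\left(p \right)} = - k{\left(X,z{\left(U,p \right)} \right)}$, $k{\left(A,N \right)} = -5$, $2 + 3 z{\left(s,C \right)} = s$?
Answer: $\sqrt{132378} \approx 363.84$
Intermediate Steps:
$z{\left(s,C \right)} = - \frac{2}{3} + \frac{s}{3}$
$D{\left(p \right)} = 5$ ($D{\left(p \right)} = \left(-1\right) \left(-5\right) = 5$)
$l{\left(h,B \right)} = 5 + 3 B$ ($l{\left(h,B \right)} = B 3 + 5 = 3 B + 5 = 5 + 3 B$)
$\sqrt{l{\left(-518,-341 \right)} + 133396} = \sqrt{\left(5 + 3 \left(-341\right)\right) + 133396} = \sqrt{\left(5 - 1023\right) + 133396} = \sqrt{-1018 + 133396} = \sqrt{132378}$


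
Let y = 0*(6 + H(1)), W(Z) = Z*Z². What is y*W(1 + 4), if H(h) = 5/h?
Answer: 0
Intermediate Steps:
W(Z) = Z³
y = 0 (y = 0*(6 + 5/1) = 0*(6 + 5*1) = 0*(6 + 5) = 0*11 = 0)
y*W(1 + 4) = 0*(1 + 4)³ = 0*5³ = 0*125 = 0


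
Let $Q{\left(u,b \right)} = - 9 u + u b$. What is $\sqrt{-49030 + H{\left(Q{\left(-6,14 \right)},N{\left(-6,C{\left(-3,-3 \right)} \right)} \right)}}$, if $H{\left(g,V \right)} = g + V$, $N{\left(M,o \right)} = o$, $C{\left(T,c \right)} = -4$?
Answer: $2 i \sqrt{12266} \approx 221.5 i$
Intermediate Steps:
$Q{\left(u,b \right)} = - 9 u + b u$
$H{\left(g,V \right)} = V + g$
$\sqrt{-49030 + H{\left(Q{\left(-6,14 \right)},N{\left(-6,C{\left(-3,-3 \right)} \right)} \right)}} = \sqrt{-49030 - \left(4 + 6 \left(-9 + 14\right)\right)} = \sqrt{-49030 - 34} = \sqrt{-49064} = 2 i \sqrt{12266}$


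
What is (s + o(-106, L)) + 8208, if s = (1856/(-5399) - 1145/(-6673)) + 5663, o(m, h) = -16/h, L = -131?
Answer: 65465419156136/4719606037 ≈ 13871.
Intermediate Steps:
s = 204017682168/36027527 (s = (1856*(-1/5399) - 1145*(-1/6673)) + 5663 = (-1856/5399 + 1145/6673) + 5663 = -6203233/36027527 + 5663 = 204017682168/36027527 ≈ 5662.8)
(s + o(-106, L)) + 8208 = (204017682168/36027527 - 16/(-131)) + 8208 = (204017682168/36027527 - 16*(-1/131)) + 8208 = (204017682168/36027527 + 16/131) + 8208 = 26726892804440/4719606037 + 8208 = 65465419156136/4719606037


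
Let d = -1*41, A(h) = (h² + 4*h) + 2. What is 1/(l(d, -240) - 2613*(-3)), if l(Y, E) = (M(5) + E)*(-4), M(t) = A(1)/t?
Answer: 5/43967 ≈ 0.00011372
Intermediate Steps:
A(h) = 2 + h² + 4*h
d = -41
M(t) = 7/t (M(t) = (2 + 1² + 4*1)/t = (2 + 1 + 4)/t = 7/t)
l(Y, E) = -28/5 - 4*E (l(Y, E) = (7/5 + E)*(-4) = -28/5 - 4*E)
1/(l(d, -240) - 2613*(-3)) = 1/((-28/5 - 4*(-240)) - 2613*(-3)) = 1/((-28/5 + 960) + 7839) = 1/(4772/5 + 7839) = 1/(43967/5) = 5/43967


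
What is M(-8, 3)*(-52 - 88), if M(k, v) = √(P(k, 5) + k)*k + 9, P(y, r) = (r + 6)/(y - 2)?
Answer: -1260 + 112*I*√910 ≈ -1260.0 + 3378.6*I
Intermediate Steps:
P(y, r) = (6 + r)/(-2 + y)
M(k, v) = 9 + k*√(k + 11/(-2 + k)) (M(k, v) = √((6 + 5)/(-2 + k) + k)*k + 9 = √(11/(-2 + k) + k)*k + 9 = √(k + 11/(-2 + k))*k + 9 = k*√(k + 11/(-2 + k)) + 9 = 9 + k*√(k + 11/(-2 + k)))
M(-8, 3)*(-52 - 88) = (9 - 8*√(11 - 8*(-2 - 8))*(I*√10/10))*(-52 - 88) = (9 - 8*√(11 - 8*(-10))*(I*√10/10))*(-140) = (9 - 8*I*√10*√(11 + 80)/10)*(-140) = (9 - 8*I*√910/10)*(-140) = (9 - 4*I*√910/5)*(-140) = -1260 + 112*I*√910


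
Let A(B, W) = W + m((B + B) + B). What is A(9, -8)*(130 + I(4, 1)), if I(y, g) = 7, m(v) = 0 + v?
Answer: 2603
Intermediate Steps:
m(v) = v
A(B, W) = W + 3*B (A(B, W) = W + ((B + B) + B) = W + (2*B + B) = W + 3*B)
A(9, -8)*(130 + I(4, 1)) = (-8 + 3*9)*(130 + 7) = (-8 + 27)*137 = 19*137 = 2603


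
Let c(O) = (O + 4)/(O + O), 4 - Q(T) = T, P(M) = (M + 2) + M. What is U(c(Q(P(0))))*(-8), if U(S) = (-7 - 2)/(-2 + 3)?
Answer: 72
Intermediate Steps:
P(M) = 2 + 2*M (P(M) = (2 + M) + M = 2 + 2*M)
Q(T) = 4 - T
c(O) = (4 + O)/(2*O) (c(O) = (4 + O)/((2*O)) = (4 + O)*(1/(2*O)) = (4 + O)/(2*O))
U(S) = -9 (U(S) = -9/1 = -9*1 = -9)
U(c(Q(P(0))))*(-8) = -9*(-8) = 72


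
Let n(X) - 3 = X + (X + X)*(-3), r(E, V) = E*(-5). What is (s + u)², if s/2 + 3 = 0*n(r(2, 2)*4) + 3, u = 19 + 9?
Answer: 784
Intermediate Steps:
r(E, V) = -5*E
u = 28
n(X) = 3 - 5*X (n(X) = 3 + (X + (X + X)*(-3)) = 3 + (X + (2*X)*(-3)) = 3 + (X - 6*X) = 3 - 5*X)
s = 0 (s = -6 + 2*(0*(3 - 5*(-5*2)*4) + 3) = -6 + 2*(0*(3 - (-50)*4) + 3) = -6 + 2*(0*(3 - 5*(-40)) + 3) = -6 + 2*(0*(3 + 200) + 3) = -6 + 2*(0*203 + 3) = -6 + 2*(0 + 3) = -6 + 2*3 = -6 + 6 = 0)
(s + u)² = (0 + 28)² = 28² = 784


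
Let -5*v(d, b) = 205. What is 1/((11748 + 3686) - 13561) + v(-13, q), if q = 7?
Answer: -76792/1873 ≈ -40.999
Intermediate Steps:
v(d, b) = -41 (v(d, b) = -⅕*205 = -41)
1/((11748 + 3686) - 13561) + v(-13, q) = 1/((11748 + 3686) - 13561) - 41 = 1/(15434 - 13561) - 41 = 1/1873 - 41 = -76792/1873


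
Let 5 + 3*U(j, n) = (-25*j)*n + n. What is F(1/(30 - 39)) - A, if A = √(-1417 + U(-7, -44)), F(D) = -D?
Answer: ⅑ - 20*I*√10 ≈ 0.11111 - 63.246*I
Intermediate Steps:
U(j, n) = -5/3 + n/3 - 25*j*n/3 (U(j, n) = -5/3 + ((-25*j)*n + n)/3 = -5/3 + (-25*j*n + n)/3 = -5/3 + (n - 25*j*n)/3 = -5/3 + (n/3 - 25*j*n/3) = -5/3 + n/3 - 25*j*n/3)
A = 20*I*√10 (A = √(-1417 + (-5/3 + (⅓)*(-44) - 25/3*(-7)*(-44))) = √(-1417 + (-5/3 - 44/3 - 7700/3)) = √(-1417 - 2583) = √(-4000) = 20*I*√10 ≈ 63.246*I)
F(1/(30 - 39)) - A = -1/(30 - 39) - 20*I*√10 = -1/(-9) - 20*I*√10 = -1*(-⅑) - 20*I*√10 = ⅑ - 20*I*√10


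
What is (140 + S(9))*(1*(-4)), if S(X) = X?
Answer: -596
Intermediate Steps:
(140 + S(9))*(1*(-4)) = (140 + 9)*(1*(-4)) = 149*(-4) = -596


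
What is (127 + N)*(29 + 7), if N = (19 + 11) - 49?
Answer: 3888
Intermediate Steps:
N = -19 (N = 30 - 49 = -19)
(127 + N)*(29 + 7) = (127 - 19)*(29 + 7) = 108*36 = 3888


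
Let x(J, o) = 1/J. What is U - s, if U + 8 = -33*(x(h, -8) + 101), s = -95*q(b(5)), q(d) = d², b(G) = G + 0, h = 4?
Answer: -3897/4 ≈ -974.25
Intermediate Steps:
b(G) = G
s = -2375 (s = -95*5² = -95*25 = -2375)
U = -13397/4 (U = -8 - 33*(1/4 + 101) = -8 - 33*(¼ + 101) = -8 - 33*405/4 = -8 - 13365/4 = -13397/4 ≈ -3349.3)
U - s = -13397/4 - 1*(-2375) = -13397/4 + 2375 = -3897/4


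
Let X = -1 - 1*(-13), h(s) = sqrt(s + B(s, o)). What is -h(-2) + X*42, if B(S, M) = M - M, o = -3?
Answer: 504 - I*sqrt(2) ≈ 504.0 - 1.4142*I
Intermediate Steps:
B(S, M) = 0
h(s) = sqrt(s) (h(s) = sqrt(s + 0) = sqrt(s))
X = 12 (X = -1 + 13 = 12)
-h(-2) + X*42 = -sqrt(-2) + 12*42 = -I*sqrt(2) + 504 = 504 - I*sqrt(2)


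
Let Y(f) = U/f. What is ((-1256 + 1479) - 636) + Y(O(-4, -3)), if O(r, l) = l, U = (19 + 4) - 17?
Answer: -415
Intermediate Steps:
U = 6 (U = 23 - 17 = 6)
Y(f) = 6/f
((-1256 + 1479) - 636) + Y(O(-4, -3)) = ((-1256 + 1479) - 636) + 6/(-3) = (223 - 636) + 6*(-⅓) = -413 - 2 = -415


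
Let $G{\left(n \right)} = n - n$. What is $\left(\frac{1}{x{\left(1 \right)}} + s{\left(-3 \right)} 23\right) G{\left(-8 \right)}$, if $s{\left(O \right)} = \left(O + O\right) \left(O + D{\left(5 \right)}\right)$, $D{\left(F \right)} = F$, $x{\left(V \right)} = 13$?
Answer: $0$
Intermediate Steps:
$G{\left(n \right)} = 0$
$s{\left(O \right)} = 2 O \left(5 + O\right)$ ($s{\left(O \right)} = \left(O + O\right) \left(O + 5\right) = 2 O \left(5 + O\right)$)
$\left(\frac{1}{x{\left(1 \right)}} + s{\left(-3 \right)} 23\right) G{\left(-8 \right)} = \left(\frac{1}{13} + 2 \left(-3\right) \left(5 - 3\right) 23\right) 0 = \left(\frac{1}{13} + 2 \left(-3\right) 2 \cdot 23\right) 0 = \left(\frac{1}{13} - 276\right) 0 = \left(- \frac{3587}{13}\right) 0 = 0$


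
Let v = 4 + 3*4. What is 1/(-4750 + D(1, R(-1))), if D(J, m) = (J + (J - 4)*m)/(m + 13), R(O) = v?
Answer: -29/137797 ≈ -0.00021045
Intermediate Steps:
v = 16 (v = 4 + 12 = 16)
R(O) = 16
D(J, m) = (J + m*(-4 + J))/(13 + m) (D(J, m) = (J + (-4 + J)*m)/(13 + m) = (J + m*(-4 + J))/(13 + m))
1/(-4750 + D(1, R(-1))) = 1/(-4750 + (1 - 4*16 + 1*16)/(13 + 16)) = 1/(-4750 + (1 - 64 + 16)/29) = 1/(-4750 + (1/29)*(-47)) = 1/(-4750 - 47/29) = 1/(-137797/29) = -29/137797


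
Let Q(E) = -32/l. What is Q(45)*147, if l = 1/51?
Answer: -239904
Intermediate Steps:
l = 1/51 ≈ 0.019608
Q(E) = -1632 (Q(E) = -32/1/51 = -32*51 = -1632)
Q(45)*147 = -1632*147 = -239904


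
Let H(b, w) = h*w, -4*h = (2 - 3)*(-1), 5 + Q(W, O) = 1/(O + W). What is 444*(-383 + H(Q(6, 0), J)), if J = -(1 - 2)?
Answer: -170163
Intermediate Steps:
J = 1 (J = -1*(-1) = 1)
Q(W, O) = -5 + 1/(O + W)
h = -¼ (h = -(2 - 3)*(-1)/4 = -(-1)*(-1)/4 = -¼*1 = -¼ ≈ -0.25000)
H(b, w) = -w/4
444*(-383 + H(Q(6, 0), J)) = 444*(-383 - ¼*1) = 444*(-383 - ¼) = 444*(-1533/4) = -170163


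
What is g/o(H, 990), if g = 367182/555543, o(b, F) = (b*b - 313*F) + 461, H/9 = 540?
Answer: 40798/1438868159857 ≈ 2.8354e-8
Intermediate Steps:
H = 4860 (H = 9*540 = 4860)
o(b, F) = 461 + b**2 - 313*F (o(b, F) = (b**2 - 313*F) + 461 = 461 + b**2 - 313*F)
g = 40798/61727 (g = 367182*(1/555543) = 40798/61727 ≈ 0.66094)
g/o(H, 990) = 40798/(61727*(461 + 4860**2 - 313*990)) = 40798/(61727*(461 + 23619600 - 309870)) = (40798/61727)/23310191 = (40798/61727)*(1/23310191) = 40798/1438868159857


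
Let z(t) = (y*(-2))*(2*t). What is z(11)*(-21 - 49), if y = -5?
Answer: -15400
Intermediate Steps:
z(t) = 20*t (z(t) = (-5*(-2))*(2*t) = 10*(2*t) = 20*t)
z(11)*(-21 - 49) = (20*11)*(-21 - 49) = 220*(-70) = -15400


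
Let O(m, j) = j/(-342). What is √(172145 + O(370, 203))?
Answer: √2237188706/114 ≈ 414.90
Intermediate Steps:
O(m, j) = -j/342 (O(m, j) = j*(-1/342) = -j/342)
√(172145 + O(370, 203)) = √(172145 - 1/342*203) = √(172145 - 203/342) = √(58873387/342) = √2237188706/114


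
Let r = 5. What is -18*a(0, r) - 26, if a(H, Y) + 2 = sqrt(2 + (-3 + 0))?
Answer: 10 - 18*I ≈ 10.0 - 18.0*I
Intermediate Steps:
a(H, Y) = -2 + I (a(H, Y) = -2 + sqrt(2 + (-3 + 0)) = -2 + sqrt(2 - 3) = -2 + sqrt(-1) = -2 + I)
-18*a(0, r) - 26 = -18*(-2 + I) - 26 = (36 - 18*I) - 26 = 10 - 18*I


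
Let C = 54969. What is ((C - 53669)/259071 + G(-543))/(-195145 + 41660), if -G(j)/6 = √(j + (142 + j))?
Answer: -260/7952702487 + 24*I*√59/153485 ≈ -3.2693e-8 + 0.0012011*I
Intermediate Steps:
G(j) = -6*√(142 + 2*j) (G(j) = -6*√(j + (142 + j)) = -6*√(142 + 2*j))
((C - 53669)/259071 + G(-543))/(-195145 + 41660) = ((54969 - 53669)/259071 - 6*√(142 + 2*(-543)))/(-195145 + 41660) = (1300*(1/259071) - 6*√(142 - 1086))/(-153485) = (1300/259071 - 24*I*√59)*(-1/153485) = -260/7952702487 + 24*I*√59/153485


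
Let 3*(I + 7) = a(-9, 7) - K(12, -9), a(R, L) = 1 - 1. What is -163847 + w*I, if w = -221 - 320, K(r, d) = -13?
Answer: -487213/3 ≈ -1.6240e+5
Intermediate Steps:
a(R, L) = 0
I = -8/3 (I = -7 + (0 - 1*(-13))/3 = -7 + (0 + 13)/3 = -7 + (1/3)*13 = -7 + 13/3 = -8/3 ≈ -2.6667)
w = -541
-163847 + w*I = -163847 - 541*(-8/3) = -163847 + 4328/3 = -487213/3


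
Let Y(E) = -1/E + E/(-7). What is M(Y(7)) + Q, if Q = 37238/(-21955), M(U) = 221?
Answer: 4814817/21955 ≈ 219.30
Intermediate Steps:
Y(E) = -1/E - E/7 (Y(E) = -1/E + E*(-⅐) = -1/E - E/7)
Q = -37238/21955 (Q = 37238*(-1/21955) = -37238/21955 ≈ -1.6961)
M(Y(7)) + Q = 221 - 37238/21955 = 4814817/21955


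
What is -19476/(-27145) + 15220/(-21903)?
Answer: 13435928/594556935 ≈ 0.022598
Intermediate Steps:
-19476/(-27145) + 15220/(-21903) = -19476*(-1/27145) + 15220*(-1/21903) = 19476/27145 - 15220/21903 = 13435928/594556935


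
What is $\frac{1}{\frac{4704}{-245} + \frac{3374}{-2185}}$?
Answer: $- \frac{2185}{45326} \approx -0.048206$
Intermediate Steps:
$\frac{1}{\frac{4704}{-245} + \frac{3374}{-2185}} = \frac{1}{4704 \left(- \frac{1}{245}\right) + 3374 \left(- \frac{1}{2185}\right)} = \frac{1}{- \frac{96}{5} - \frac{3374}{2185}} = \frac{1}{- \frac{45326}{2185}} = - \frac{2185}{45326}$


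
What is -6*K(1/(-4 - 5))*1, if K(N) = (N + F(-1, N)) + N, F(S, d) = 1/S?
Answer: 22/3 ≈ 7.3333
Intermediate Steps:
K(N) = -1 + 2*N (K(N) = (N + 1/(-1)) + N = (N - 1) + N = (-1 + N) + N = -1 + 2*N)
-6*K(1/(-4 - 5))*1 = -6*(-1 + 2/(-4 - 5))*1 = -6*(-1 + 2/(-9))*1 = -6*(-1 + 2*(-⅑))*1 = -6*(-1 - 2/9)*1 = -6*(-11/9)*1 = (22/3)*1 = 22/3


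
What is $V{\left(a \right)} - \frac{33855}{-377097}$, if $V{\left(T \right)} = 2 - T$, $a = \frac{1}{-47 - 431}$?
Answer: $\frac{125688173}{60084122} \approx 2.0919$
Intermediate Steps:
$a = - \frac{1}{478}$ ($a = \frac{1}{-478} = - \frac{1}{478} \approx -0.002092$)
$V{\left(a \right)} - \frac{33855}{-377097} = \left(2 - - \frac{1}{478}\right) - \frac{33855}{-377097} = \left(2 + \frac{1}{478}\right) - 33855 \left(- \frac{1}{377097}\right) = \frac{957}{478} - - \frac{11285}{125699} = \frac{957}{478} + \frac{11285}{125699} = \frac{125688173}{60084122}$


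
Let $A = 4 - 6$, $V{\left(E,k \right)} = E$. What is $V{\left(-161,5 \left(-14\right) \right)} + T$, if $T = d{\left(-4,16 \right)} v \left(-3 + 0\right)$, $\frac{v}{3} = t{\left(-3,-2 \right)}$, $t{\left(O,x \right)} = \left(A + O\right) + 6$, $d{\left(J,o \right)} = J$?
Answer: $-125$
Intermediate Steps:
$A = -2$ ($A = 4 - 6 = -2$)
$t{\left(O,x \right)} = 4 + O$ ($t{\left(O,x \right)} = \left(-2 + O\right) + 6 = 4 + O$)
$v = 3$ ($v = 3 \left(4 - 3\right) = 3 \cdot 1 = 3$)
$T = 36$ ($T = - 4 \cdot 3 \left(-3 + 0\right) = - 4 \cdot 3 \left(-3\right) = \left(-4\right) \left(-9\right) = 36$)
$V{\left(-161,5 \left(-14\right) \right)} + T = -161 + 36 = -125$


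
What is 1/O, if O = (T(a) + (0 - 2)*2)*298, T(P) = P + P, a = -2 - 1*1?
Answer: -1/2980 ≈ -0.00033557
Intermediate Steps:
a = -3 (a = -2 - 1 = -3)
T(P) = 2*P
O = -2980 (O = (2*(-3) + (0 - 2)*2)*298 = (-6 - 2*2)*298 = (-6 - 4)*298 = -10*298 = -2980)
1/O = 1/(-2980) = -1/2980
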